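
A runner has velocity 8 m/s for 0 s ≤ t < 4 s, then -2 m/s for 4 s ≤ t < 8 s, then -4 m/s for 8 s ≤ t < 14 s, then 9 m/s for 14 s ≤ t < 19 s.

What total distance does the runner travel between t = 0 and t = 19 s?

Distance (not displacement) is the total path length: add the absolute areas under v-t.
0–4 s: |8| × 4 = 32 m
4–8 s: |-2| × 4 = 8 m
8–14 s: |-4| × 6 = 24 m
14–19 s: |9| × 5 = 45 m
Total distance = 109 m

109 m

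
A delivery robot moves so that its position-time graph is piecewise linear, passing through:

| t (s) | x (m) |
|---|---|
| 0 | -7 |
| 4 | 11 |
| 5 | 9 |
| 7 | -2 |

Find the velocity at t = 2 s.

4.5 m/s

Velocity is the slope of the x-t graph on 0–4 s: (11 − -7)/(4 − 0) = 4.5 m/s.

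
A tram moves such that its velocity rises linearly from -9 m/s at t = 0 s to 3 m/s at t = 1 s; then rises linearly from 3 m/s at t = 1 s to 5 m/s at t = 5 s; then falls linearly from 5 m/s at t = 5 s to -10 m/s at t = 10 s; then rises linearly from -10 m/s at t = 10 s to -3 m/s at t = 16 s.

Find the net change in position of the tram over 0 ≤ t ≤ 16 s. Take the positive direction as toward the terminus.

-38.5 m

Displacement is the signed area under the v-t curve.
0–1 s: ½(-9 + 3)(1) = -3 m
1–5 s: ½(3 + 5)(4) = 16 m
5–10 s: ½(5 + -10)(5) = -12.5 m
10–16 s: ½(-10 + -3)(6) = -39 m
Net displacement = -38.5 m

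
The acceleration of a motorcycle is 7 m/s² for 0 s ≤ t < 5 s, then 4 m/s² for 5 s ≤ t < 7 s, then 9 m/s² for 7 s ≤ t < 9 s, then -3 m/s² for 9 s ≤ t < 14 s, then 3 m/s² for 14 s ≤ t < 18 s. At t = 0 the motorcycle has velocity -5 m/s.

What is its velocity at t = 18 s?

53 m/s

Δv equals the area under the a-t graph; then v = v₀ + Δv.
0–5 s: 7 × 5 = 35 m/s
5–7 s: 4 × 2 = 8 m/s
7–9 s: 9 × 2 = 18 m/s
9–14 s: -3 × 5 = -15 m/s
14–18 s: 3 × 4 = 12 m/s
Δv = 58 m/s, so v(18) = -5 + (58) = 53 m/s.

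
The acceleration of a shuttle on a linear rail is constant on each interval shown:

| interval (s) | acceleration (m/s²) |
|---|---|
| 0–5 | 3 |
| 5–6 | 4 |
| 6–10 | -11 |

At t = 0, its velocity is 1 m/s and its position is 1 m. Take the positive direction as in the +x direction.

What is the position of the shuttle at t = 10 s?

On each constant-a segment, Δv = aΔt and Δx = v₀Δt + ½aΔt²; chain segment to segment.
0–5 s: v starts 1 m/s; Δx = 1·5 + ½·3·5² = 42.5 m; v ends 16 m/s.
5–6 s: v starts 16 m/s; Δx = 16·1 + ½·4·1² = 18 m; v ends 20 m/s.
6–10 s: v starts 20 m/s; Δx = 20·4 + ½·-11·4² = -8 m; v ends -24 m/s.
x(10) = 1 + Σ Δx = 53.5 m.

53.5 m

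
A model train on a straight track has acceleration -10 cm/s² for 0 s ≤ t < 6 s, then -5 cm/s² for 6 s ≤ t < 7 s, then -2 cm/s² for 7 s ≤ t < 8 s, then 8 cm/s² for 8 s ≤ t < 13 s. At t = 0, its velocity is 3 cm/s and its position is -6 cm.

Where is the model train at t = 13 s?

On each constant-a segment, Δv = aΔt and Δx = v₀Δt + ½aΔt²; chain segment to segment.
0–6 s: v starts 3 cm/s; Δx = 3·6 + ½·-10·6² = -162 cm; v ends -57 cm/s.
6–7 s: v starts -57 cm/s; Δx = -57·1 + ½·-5·1² = -59.5 cm; v ends -62 cm/s.
7–8 s: v starts -62 cm/s; Δx = -62·1 + ½·-2·1² = -63 cm; v ends -64 cm/s.
8–13 s: v starts -64 cm/s; Δx = -64·5 + ½·8·5² = -220 cm; v ends -24 cm/s.
x(13) = -6 + Σ Δx = -510.5 cm.

-510.5 cm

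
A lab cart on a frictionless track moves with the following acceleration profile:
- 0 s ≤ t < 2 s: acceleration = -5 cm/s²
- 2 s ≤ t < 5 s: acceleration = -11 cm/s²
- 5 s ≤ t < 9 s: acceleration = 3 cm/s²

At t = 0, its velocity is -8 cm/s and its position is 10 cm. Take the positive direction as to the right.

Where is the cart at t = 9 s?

On each constant-a segment, Δv = aΔt and Δx = v₀Δt + ½aΔt²; chain segment to segment.
0–2 s: v starts -8 cm/s; Δx = -8·2 + ½·-5·2² = -26 cm; v ends -18 cm/s.
2–5 s: v starts -18 cm/s; Δx = -18·3 + ½·-11·3² = -103.5 cm; v ends -51 cm/s.
5–9 s: v starts -51 cm/s; Δx = -51·4 + ½·3·4² = -180 cm; v ends -39 cm/s.
x(9) = 10 + Σ Δx = -299.5 cm.

-299.5 cm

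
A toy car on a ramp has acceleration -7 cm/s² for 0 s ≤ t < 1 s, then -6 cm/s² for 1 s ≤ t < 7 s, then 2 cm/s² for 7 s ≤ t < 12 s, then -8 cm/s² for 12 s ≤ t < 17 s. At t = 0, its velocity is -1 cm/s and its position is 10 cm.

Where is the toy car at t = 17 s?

-615.5 cm

On each constant-a segment, Δv = aΔt and Δx = v₀Δt + ½aΔt²; chain segment to segment.
0–1 s: v starts -1 cm/s; Δx = -1·1 + ½·-7·1² = -4.5 cm; v ends -8 cm/s.
1–7 s: v starts -8 cm/s; Δx = -8·6 + ½·-6·6² = -156 cm; v ends -44 cm/s.
7–12 s: v starts -44 cm/s; Δx = -44·5 + ½·2·5² = -195 cm; v ends -34 cm/s.
12–17 s: v starts -34 cm/s; Δx = -34·5 + ½·-8·5² = -270 cm; v ends -74 cm/s.
x(17) = 10 + Σ Δx = -615.5 cm.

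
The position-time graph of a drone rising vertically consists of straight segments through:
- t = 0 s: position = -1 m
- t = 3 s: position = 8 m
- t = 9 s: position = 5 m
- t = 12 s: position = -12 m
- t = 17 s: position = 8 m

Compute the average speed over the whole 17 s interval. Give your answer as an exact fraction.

49/17 m/s

Average speed = (total path length)/(elapsed time); on a piecewise-linear x-t graph the path length is Σ|Δx|.
0–3 s: |Δx| = |8 − -1| = 9 m
3–9 s: |Δx| = |5 − 8| = 3 m
9–12 s: |Δx| = |-12 − 5| = 17 m
12–17 s: |Δx| = |8 − -12| = 20 m
Total path = 49 m; average speed = 49/17 = 49/17 m/s.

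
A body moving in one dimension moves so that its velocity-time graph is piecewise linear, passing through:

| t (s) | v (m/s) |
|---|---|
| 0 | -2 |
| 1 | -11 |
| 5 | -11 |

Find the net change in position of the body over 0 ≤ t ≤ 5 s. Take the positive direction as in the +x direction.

Net displacement equals the area under the velocity-time graph (areas below the axis count negative).
0–1 s: ½(-2 + -11)(1) = -6.5 m
1–5 s: -11 × 4 = -44 m
Net displacement = -50.5 m

-50.5 m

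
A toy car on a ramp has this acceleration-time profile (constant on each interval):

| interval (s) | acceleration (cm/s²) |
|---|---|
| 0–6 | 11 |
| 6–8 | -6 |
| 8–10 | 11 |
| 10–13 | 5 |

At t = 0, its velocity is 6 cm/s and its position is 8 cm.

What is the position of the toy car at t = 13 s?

784.5 cm

On each constant-a segment, Δv = aΔt and Δx = v₀Δt + ½aΔt²; chain segment to segment.
0–6 s: v starts 6 cm/s; Δx = 6·6 + ½·11·6² = 234 cm; v ends 72 cm/s.
6–8 s: v starts 72 cm/s; Δx = 72·2 + ½·-6·2² = 132 cm; v ends 60 cm/s.
8–10 s: v starts 60 cm/s; Δx = 60·2 + ½·11·2² = 142 cm; v ends 82 cm/s.
10–13 s: v starts 82 cm/s; Δx = 82·3 + ½·5·3² = 268.5 cm; v ends 97 cm/s.
x(13) = 8 + Σ Δx = 784.5 cm.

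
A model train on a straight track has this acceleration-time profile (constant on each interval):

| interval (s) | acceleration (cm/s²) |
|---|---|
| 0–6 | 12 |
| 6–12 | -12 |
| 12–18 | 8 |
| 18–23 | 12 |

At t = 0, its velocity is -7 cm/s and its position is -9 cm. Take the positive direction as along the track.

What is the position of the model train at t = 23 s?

On each constant-a segment, Δv = aΔt and Δx = v₀Δt + ½aΔt²; chain segment to segment.
0–6 s: v starts -7 cm/s; Δx = -7·6 + ½·12·6² = 174 cm; v ends 65 cm/s.
6–12 s: v starts 65 cm/s; Δx = 65·6 + ½·-12·6² = 174 cm; v ends -7 cm/s.
12–18 s: v starts -7 cm/s; Δx = -7·6 + ½·8·6² = 102 cm; v ends 41 cm/s.
18–23 s: v starts 41 cm/s; Δx = 41·5 + ½·12·5² = 355 cm; v ends 101 cm/s.
x(23) = -9 + Σ Δx = 796 cm.

796 cm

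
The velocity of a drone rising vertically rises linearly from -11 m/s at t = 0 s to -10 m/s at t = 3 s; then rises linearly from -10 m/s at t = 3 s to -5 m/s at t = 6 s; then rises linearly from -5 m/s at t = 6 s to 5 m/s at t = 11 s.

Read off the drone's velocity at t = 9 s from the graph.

On 6–11 s the graph is linear from -5 to 5 m/s: v(9) = -5 + (5 − -5)·(9 − 6)/(11 − 6) = 1 m/s.

1 m/s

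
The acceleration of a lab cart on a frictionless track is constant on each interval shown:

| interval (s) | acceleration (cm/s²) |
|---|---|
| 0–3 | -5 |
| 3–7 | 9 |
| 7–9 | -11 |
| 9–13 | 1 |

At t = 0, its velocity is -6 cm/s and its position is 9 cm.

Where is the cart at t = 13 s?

On each constant-a segment, Δv = aΔt and Δx = v₀Δt + ½aΔt²; chain segment to segment.
0–3 s: v starts -6 cm/s; Δx = -6·3 + ½·-5·3² = -40.5 cm; v ends -21 cm/s.
3–7 s: v starts -21 cm/s; Δx = -21·4 + ½·9·4² = -12 cm; v ends 15 cm/s.
7–9 s: v starts 15 cm/s; Δx = 15·2 + ½·-11·2² = 8 cm; v ends -7 cm/s.
9–13 s: v starts -7 cm/s; Δx = -7·4 + ½·1·4² = -20 cm; v ends -3 cm/s.
x(13) = 9 + Σ Δx = -55.5 cm.

-55.5 cm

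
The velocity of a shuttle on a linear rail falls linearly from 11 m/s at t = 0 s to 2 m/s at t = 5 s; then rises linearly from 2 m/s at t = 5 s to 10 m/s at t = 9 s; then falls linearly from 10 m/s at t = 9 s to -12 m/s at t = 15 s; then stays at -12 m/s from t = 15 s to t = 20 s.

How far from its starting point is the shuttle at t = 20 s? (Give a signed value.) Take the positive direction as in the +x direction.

-9.5 m

Net displacement equals the area under the velocity-time graph (areas below the axis count negative).
0–5 s: ½(11 + 2)(5) = 32.5 m
5–9 s: ½(2 + 10)(4) = 24 m
9–15 s: ½(10 + -12)(6) = -6 m
15–20 s: -12 × 5 = -60 m
Net displacement = -9.5 m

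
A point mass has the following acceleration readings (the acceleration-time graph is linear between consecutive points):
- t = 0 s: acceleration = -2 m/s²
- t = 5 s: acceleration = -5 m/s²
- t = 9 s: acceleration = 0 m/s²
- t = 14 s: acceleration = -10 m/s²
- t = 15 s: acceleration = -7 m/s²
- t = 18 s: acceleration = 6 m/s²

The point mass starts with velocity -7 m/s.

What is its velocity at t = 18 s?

Δv equals the area under the a-t graph; then v = v₀ + Δv.
0–5 s: ½(-2 + -5)(5) = -17.5 m/s
5–9 s: ½(-5 + 0)(4) = -10 m/s
9–14 s: ½(0 + -10)(5) = -25 m/s
14–15 s: ½(-10 + -7)(1) = -8.5 m/s
15–18 s: ½(-7 + 6)(3) = -1.5 m/s
Δv = -62.5 m/s, so v(18) = -7 + (-62.5) = -69.5 m/s.

-69.5 m/s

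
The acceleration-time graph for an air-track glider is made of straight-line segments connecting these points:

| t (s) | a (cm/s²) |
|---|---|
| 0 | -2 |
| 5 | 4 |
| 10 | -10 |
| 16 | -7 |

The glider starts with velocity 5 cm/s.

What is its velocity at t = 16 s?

Δv equals the area under the a-t graph; then v = v₀ + Δv.
0–5 s: ½(-2 + 4)(5) = 5 cm/s
5–10 s: ½(4 + -10)(5) = -15 cm/s
10–16 s: ½(-10 + -7)(6) = -51 cm/s
Δv = -61 cm/s, so v(16) = 5 + (-61) = -56 cm/s.

-56 cm/s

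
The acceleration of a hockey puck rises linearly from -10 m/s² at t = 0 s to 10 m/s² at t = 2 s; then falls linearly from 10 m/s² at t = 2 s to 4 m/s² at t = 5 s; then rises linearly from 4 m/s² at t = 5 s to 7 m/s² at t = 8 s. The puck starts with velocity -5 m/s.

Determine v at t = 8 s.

32.5 m/s

Δv equals the area under the a-t graph; then v = v₀ + Δv.
0–2 s: ½(-10 + 10)(2) = 0 m/s
2–5 s: ½(10 + 4)(3) = 21 m/s
5–8 s: ½(4 + 7)(3) = 16.5 m/s
Δv = 37.5 m/s, so v(8) = -5 + (37.5) = 32.5 m/s.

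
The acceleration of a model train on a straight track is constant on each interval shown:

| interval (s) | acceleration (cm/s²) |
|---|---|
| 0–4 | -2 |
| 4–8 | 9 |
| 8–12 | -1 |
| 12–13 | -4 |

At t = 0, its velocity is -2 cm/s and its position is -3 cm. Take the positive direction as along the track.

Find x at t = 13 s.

On each constant-a segment, Δv = aΔt and Δx = v₀Δt + ½aΔt²; chain segment to segment.
0–4 s: v starts -2 cm/s; Δx = -2·4 + ½·-2·4² = -24 cm; v ends -10 cm/s.
4–8 s: v starts -10 cm/s; Δx = -10·4 + ½·9·4² = 32 cm; v ends 26 cm/s.
8–12 s: v starts 26 cm/s; Δx = 26·4 + ½·-1·4² = 96 cm; v ends 22 cm/s.
12–13 s: v starts 22 cm/s; Δx = 22·1 + ½·-4·1² = 20 cm; v ends 18 cm/s.
x(13) = -3 + Σ Δx = 121 cm.

121 cm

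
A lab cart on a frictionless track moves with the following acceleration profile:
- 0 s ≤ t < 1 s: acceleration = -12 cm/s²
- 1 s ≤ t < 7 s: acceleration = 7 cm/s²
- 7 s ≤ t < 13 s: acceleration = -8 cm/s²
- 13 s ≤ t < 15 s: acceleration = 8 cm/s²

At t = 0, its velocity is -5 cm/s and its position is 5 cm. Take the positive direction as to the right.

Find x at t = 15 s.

-6 cm

On each constant-a segment, Δv = aΔt and Δx = v₀Δt + ½aΔt²; chain segment to segment.
0–1 s: v starts -5 cm/s; Δx = -5·1 + ½·-12·1² = -11 cm; v ends -17 cm/s.
1–7 s: v starts -17 cm/s; Δx = -17·6 + ½·7·6² = 24 cm; v ends 25 cm/s.
7–13 s: v starts 25 cm/s; Δx = 25·6 + ½·-8·6² = 6 cm; v ends -23 cm/s.
13–15 s: v starts -23 cm/s; Δx = -23·2 + ½·8·2² = -30 cm; v ends -7 cm/s.
x(15) = 5 + Σ Δx = -6 cm.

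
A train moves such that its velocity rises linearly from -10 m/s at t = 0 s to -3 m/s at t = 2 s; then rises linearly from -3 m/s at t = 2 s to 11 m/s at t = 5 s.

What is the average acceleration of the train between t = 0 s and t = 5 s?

4.2 m/s²

Average acceleration = Δv/Δt = (11 − -10)/(5 − 0) = 4.2 m/s².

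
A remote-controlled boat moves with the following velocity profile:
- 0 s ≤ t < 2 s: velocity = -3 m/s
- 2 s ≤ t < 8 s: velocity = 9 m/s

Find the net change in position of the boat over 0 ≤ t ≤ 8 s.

Net displacement equals the area under the velocity-time graph (areas below the axis count negative).
0–2 s: -3 × 2 = -6 m
2–8 s: 9 × 6 = 54 m
Net displacement = 48 m

48 m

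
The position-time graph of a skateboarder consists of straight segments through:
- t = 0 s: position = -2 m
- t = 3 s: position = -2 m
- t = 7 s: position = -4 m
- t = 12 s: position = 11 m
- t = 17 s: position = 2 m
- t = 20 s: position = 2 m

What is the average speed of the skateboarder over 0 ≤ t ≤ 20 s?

Average speed = (total path length)/(elapsed time); on a piecewise-linear x-t graph the path length is Σ|Δx|.
0–3 s: |Δx| = |-2 − -2| = 0 m
3–7 s: |Δx| = |-4 − -2| = 2 m
7–12 s: |Δx| = |11 − -4| = 15 m
12–17 s: |Δx| = |2 − 11| = 9 m
17–20 s: |Δx| = |2 − 2| = 0 m
Total path = 26 m; average speed = 26/20 = 1.3 m/s.

1.3 m/s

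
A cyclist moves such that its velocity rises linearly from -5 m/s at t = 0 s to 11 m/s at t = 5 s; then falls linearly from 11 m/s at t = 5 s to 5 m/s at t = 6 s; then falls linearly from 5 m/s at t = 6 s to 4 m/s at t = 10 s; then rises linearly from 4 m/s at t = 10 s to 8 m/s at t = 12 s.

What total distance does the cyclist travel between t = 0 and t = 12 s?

60.8125 m

Total distance travelled is ∫|v| dt — sum the magnitudes of each area piece.
0–5 s: v = 0 at t = 1.5625 s; triangle areas 3.90625 + 18.90625 = 22.8125 m
5–6 s: |½(11 + 5)(1)| = 8 m
6–10 s: |½(5 + 4)(4)| = 18 m
10–12 s: |½(4 + 8)(2)| = 12 m
Total distance = 60.8125 m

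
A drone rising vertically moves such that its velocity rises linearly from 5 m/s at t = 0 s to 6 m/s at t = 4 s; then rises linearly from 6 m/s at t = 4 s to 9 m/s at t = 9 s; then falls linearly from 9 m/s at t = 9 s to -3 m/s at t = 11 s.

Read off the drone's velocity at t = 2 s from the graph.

5.5 m/s

On 0–4 s the graph is linear from 5 to 6 m/s: v(2) = 5 + (6 − 5)·(2 − 0)/(4 − 0) = 5.5 m/s.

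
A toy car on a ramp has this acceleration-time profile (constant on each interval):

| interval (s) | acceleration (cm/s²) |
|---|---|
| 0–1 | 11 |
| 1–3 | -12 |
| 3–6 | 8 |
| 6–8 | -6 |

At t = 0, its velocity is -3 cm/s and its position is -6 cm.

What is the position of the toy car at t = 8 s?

-19.5 cm

On each constant-a segment, Δv = aΔt and Δx = v₀Δt + ½aΔt²; chain segment to segment.
0–1 s: v starts -3 cm/s; Δx = -3·1 + ½·11·1² = 2.5 cm; v ends 8 cm/s.
1–3 s: v starts 8 cm/s; Δx = 8·2 + ½·-12·2² = -8 cm; v ends -16 cm/s.
3–6 s: v starts -16 cm/s; Δx = -16·3 + ½·8·3² = -12 cm; v ends 8 cm/s.
6–8 s: v starts 8 cm/s; Δx = 8·2 + ½·-6·2² = 4 cm; v ends -4 cm/s.
x(8) = -6 + Σ Δx = -19.5 cm.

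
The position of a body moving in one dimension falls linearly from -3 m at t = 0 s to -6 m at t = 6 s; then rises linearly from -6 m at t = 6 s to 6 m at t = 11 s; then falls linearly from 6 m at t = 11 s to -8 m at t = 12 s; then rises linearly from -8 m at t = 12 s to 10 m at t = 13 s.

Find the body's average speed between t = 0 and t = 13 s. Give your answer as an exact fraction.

Average speed = (total path length)/(elapsed time); on a piecewise-linear x-t graph the path length is Σ|Δx|.
0–6 s: |Δx| = |-6 − -3| = 3 m
6–11 s: |Δx| = |6 − -6| = 12 m
11–12 s: |Δx| = |-8 − 6| = 14 m
12–13 s: |Δx| = |10 − -8| = 18 m
Total path = 47 m; average speed = 47/13 = 47/13 m/s.

47/13 m/s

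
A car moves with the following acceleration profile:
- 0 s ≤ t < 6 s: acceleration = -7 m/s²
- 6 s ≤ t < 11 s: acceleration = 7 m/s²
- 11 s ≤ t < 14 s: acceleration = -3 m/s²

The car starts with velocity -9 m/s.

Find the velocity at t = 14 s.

-25 m/s

Δv equals the area under the a-t graph; then v = v₀ + Δv.
0–6 s: -7 × 6 = -42 m/s
6–11 s: 7 × 5 = 35 m/s
11–14 s: -3 × 3 = -9 m/s
Δv = -16 m/s, so v(14) = -9 + (-16) = -25 m/s.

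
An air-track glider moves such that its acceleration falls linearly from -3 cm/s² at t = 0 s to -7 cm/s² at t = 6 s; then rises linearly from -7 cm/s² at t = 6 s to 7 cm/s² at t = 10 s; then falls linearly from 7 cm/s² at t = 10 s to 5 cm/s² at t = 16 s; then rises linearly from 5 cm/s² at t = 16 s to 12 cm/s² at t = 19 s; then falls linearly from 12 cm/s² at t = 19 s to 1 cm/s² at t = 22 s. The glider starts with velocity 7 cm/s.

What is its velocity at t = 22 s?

Δv equals the area under the a-t graph; then v = v₀ + Δv.
0–6 s: ½(-3 + -7)(6) = -30 cm/s
6–10 s: ½(-7 + 7)(4) = 0 cm/s
10–16 s: ½(7 + 5)(6) = 36 cm/s
16–19 s: ½(5 + 12)(3) = 25.5 cm/s
19–22 s: ½(12 + 1)(3) = 19.5 cm/s
Δv = 51 cm/s, so v(22) = 7 + (51) = 58 cm/s.

58 cm/s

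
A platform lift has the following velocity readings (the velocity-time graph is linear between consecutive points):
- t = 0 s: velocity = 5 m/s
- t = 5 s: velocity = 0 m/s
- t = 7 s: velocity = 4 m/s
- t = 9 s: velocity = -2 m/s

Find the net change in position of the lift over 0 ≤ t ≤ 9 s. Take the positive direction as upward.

18.5 m

Net displacement equals the area under the velocity-time graph (areas below the axis count negative).
0–5 s: ½(5 + 0)(5) = 12.5 m
5–7 s: ½(0 + 4)(2) = 4 m
7–9 s: ½(4 + -2)(2) = 2 m
Net displacement = 18.5 m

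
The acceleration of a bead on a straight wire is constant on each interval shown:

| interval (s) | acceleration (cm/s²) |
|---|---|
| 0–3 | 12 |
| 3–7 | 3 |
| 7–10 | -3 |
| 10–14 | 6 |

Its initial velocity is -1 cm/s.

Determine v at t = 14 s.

62 cm/s

Δv equals the area under the a-t graph; then v = v₀ + Δv.
0–3 s: 12 × 3 = 36 cm/s
3–7 s: 3 × 4 = 12 cm/s
7–10 s: -3 × 3 = -9 cm/s
10–14 s: 6 × 4 = 24 cm/s
Δv = 63 cm/s, so v(14) = -1 + (63) = 62 cm/s.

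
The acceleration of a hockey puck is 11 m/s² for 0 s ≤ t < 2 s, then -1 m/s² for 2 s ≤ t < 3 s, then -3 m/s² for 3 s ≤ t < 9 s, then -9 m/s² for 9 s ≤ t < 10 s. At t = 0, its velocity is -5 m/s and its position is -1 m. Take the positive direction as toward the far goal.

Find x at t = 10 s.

On each constant-a segment, Δv = aΔt and Δx = v₀Δt + ½aΔt²; chain segment to segment.
0–2 s: v starts -5 m/s; Δx = -5·2 + ½·11·2² = 12 m; v ends 17 m/s.
2–3 s: v starts 17 m/s; Δx = 17·1 + ½·-1·1² = 16.5 m; v ends 16 m/s.
3–9 s: v starts 16 m/s; Δx = 16·6 + ½·-3·6² = 42 m; v ends -2 m/s.
9–10 s: v starts -2 m/s; Δx = -2·1 + ½·-9·1² = -6.5 m; v ends -11 m/s.
x(10) = -1 + Σ Δx = 63 m.

63 m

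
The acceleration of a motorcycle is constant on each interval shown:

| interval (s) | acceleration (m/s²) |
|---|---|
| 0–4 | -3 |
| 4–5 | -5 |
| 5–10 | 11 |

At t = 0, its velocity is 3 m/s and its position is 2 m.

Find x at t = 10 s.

46 m

On each constant-a segment, Δv = aΔt and Δx = v₀Δt + ½aΔt²; chain segment to segment.
0–4 s: v starts 3 m/s; Δx = 3·4 + ½·-3·4² = -12 m; v ends -9 m/s.
4–5 s: v starts -9 m/s; Δx = -9·1 + ½·-5·1² = -11.5 m; v ends -14 m/s.
5–10 s: v starts -14 m/s; Δx = -14·5 + ½·11·5² = 67.5 m; v ends 41 m/s.
x(10) = 2 + Σ Δx = 46 m.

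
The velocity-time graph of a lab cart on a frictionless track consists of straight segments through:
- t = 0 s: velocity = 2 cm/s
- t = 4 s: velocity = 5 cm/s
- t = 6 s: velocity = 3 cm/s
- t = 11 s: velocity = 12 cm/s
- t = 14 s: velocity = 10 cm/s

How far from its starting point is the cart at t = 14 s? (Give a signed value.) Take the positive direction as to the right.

Displacement is the signed area under the v-t curve.
0–4 s: ½(2 + 5)(4) = 14 cm
4–6 s: ½(5 + 3)(2) = 8 cm
6–11 s: ½(3 + 12)(5) = 37.5 cm
11–14 s: ½(12 + 10)(3) = 33 cm
Net displacement = 92.5 cm

92.5 cm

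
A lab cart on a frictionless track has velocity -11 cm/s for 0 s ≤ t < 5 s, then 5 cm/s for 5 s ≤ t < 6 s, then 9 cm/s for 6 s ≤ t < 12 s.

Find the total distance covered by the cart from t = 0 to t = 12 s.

Total distance travelled is ∫|v| dt — sum the magnitudes of each area piece.
0–5 s: |-11| × 5 = 55 cm
5–6 s: |5| × 1 = 5 cm
6–12 s: |9| × 6 = 54 cm
Total distance = 114 cm

114 cm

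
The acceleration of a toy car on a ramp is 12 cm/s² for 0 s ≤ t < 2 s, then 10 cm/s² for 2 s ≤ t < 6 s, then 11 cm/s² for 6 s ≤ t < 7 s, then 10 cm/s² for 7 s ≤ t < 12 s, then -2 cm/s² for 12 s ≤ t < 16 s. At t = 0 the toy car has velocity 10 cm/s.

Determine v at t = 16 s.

Δv equals the area under the a-t graph; then v = v₀ + Δv.
0–2 s: 12 × 2 = 24 cm/s
2–6 s: 10 × 4 = 40 cm/s
6–7 s: 11 × 1 = 11 cm/s
7–12 s: 10 × 5 = 50 cm/s
12–16 s: -2 × 4 = -8 cm/s
Δv = 117 cm/s, so v(16) = 10 + (117) = 127 cm/s.

127 cm/s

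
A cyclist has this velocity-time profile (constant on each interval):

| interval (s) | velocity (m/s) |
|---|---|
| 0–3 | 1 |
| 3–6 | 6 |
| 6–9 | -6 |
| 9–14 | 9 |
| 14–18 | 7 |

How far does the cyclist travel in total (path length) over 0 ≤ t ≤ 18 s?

Total distance travelled is ∫|v| dt — sum the magnitudes of each area piece.
0–3 s: |1| × 3 = 3 m
3–6 s: |6| × 3 = 18 m
6–9 s: |-6| × 3 = 18 m
9–14 s: |9| × 5 = 45 m
14–18 s: |7| × 4 = 28 m
Total distance = 112 m

112 m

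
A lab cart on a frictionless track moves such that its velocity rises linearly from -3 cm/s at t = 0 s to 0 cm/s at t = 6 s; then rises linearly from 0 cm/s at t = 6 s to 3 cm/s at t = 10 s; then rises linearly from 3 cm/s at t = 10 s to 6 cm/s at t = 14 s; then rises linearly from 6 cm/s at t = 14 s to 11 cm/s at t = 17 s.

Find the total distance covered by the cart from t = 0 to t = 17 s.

58.5 cm

Total distance travelled is ∫|v| dt — sum the magnitudes of each area piece.
0–6 s: |½(-3 + 0)(6)| = 9 cm
6–10 s: |½(0 + 3)(4)| = 6 cm
10–14 s: |½(3 + 6)(4)| = 18 cm
14–17 s: |½(6 + 11)(3)| = 25.5 cm
Total distance = 58.5 cm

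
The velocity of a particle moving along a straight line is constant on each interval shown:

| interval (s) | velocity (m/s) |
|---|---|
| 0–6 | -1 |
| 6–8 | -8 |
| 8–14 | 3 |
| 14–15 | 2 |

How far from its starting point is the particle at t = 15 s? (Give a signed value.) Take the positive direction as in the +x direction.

Displacement is the signed area under the v-t curve.
0–6 s: -1 × 6 = -6 m
6–8 s: -8 × 2 = -16 m
8–14 s: 3 × 6 = 18 m
14–15 s: 2 × 1 = 2 m
Net displacement = -2 m

-2 m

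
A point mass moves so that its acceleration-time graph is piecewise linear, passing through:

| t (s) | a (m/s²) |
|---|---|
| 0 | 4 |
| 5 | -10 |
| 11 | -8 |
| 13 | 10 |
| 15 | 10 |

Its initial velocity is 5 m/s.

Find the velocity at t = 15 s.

-42 m/s

Δv equals the area under the a-t graph; then v = v₀ + Δv.
0–5 s: ½(4 + -10)(5) = -15 m/s
5–11 s: ½(-10 + -8)(6) = -54 m/s
11–13 s: ½(-8 + 10)(2) = 2 m/s
13–15 s: 10 × 2 = 20 m/s
Δv = -47 m/s, so v(15) = 5 + (-47) = -42 m/s.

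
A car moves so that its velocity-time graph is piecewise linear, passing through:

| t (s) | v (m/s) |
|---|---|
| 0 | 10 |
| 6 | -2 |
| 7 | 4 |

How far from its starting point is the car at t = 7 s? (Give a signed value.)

Displacement is the signed area under the v-t curve.
0–6 s: ½(10 + -2)(6) = 24 m
6–7 s: ½(-2 + 4)(1) = 1 m
Net displacement = 25 m

25 m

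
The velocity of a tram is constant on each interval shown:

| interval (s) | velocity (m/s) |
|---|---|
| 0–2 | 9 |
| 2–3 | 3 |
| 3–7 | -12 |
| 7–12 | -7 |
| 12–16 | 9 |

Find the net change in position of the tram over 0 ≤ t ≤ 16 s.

-26 m

Net displacement equals the area under the velocity-time graph (areas below the axis count negative).
0–2 s: 9 × 2 = 18 m
2–3 s: 3 × 1 = 3 m
3–7 s: -12 × 4 = -48 m
7–12 s: -7 × 5 = -35 m
12–16 s: 9 × 4 = 36 m
Net displacement = -26 m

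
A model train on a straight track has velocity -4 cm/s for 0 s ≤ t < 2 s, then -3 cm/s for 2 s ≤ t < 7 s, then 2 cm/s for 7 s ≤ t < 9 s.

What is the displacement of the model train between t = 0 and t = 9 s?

Displacement is the signed area under the v-t curve.
0–2 s: -4 × 2 = -8 cm
2–7 s: -3 × 5 = -15 cm
7–9 s: 2 × 2 = 4 cm
Net displacement = -19 cm

-19 cm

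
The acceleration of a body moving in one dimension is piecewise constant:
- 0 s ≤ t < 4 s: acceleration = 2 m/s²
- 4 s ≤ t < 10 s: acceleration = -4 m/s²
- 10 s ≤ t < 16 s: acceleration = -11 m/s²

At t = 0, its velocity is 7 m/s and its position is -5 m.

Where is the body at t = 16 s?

-195 m

On each constant-a segment, Δv = aΔt and Δx = v₀Δt + ½aΔt²; chain segment to segment.
0–4 s: v starts 7 m/s; Δx = 7·4 + ½·2·4² = 44 m; v ends 15 m/s.
4–10 s: v starts 15 m/s; Δx = 15·6 + ½·-4·6² = 18 m; v ends -9 m/s.
10–16 s: v starts -9 m/s; Δx = -9·6 + ½·-11·6² = -252 m; v ends -75 m/s.
x(16) = -5 + Σ Δx = -195 m.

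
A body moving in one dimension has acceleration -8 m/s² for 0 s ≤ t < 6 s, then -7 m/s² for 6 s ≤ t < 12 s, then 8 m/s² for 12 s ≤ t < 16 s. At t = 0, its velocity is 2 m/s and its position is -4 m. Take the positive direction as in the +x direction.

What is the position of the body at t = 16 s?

-826 m

On each constant-a segment, Δv = aΔt and Δx = v₀Δt + ½aΔt²; chain segment to segment.
0–6 s: v starts 2 m/s; Δx = 2·6 + ½·-8·6² = -132 m; v ends -46 m/s.
6–12 s: v starts -46 m/s; Δx = -46·6 + ½·-7·6² = -402 m; v ends -88 m/s.
12–16 s: v starts -88 m/s; Δx = -88·4 + ½·8·4² = -288 m; v ends -56 m/s.
x(16) = -4 + Σ Δx = -826 m.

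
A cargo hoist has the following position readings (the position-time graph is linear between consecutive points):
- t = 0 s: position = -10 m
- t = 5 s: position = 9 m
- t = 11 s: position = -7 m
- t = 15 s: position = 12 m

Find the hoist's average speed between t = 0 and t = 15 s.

Average speed = (total path length)/(elapsed time); on a piecewise-linear x-t graph the path length is Σ|Δx|.
0–5 s: |Δx| = |9 − -10| = 19 m
5–11 s: |Δx| = |-7 − 9| = 16 m
11–15 s: |Δx| = |12 − -7| = 19 m
Total path = 54 m; average speed = 54/15 = 3.6 m/s.

3.6 m/s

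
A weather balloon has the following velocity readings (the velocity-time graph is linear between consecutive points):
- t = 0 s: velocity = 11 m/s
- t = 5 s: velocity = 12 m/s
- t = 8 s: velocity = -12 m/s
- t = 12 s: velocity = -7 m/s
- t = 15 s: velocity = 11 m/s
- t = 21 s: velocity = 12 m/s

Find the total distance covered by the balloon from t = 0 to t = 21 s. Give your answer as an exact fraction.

Total distance travelled is ∫|v| dt — sum the magnitudes of each area piece.
0–5 s: |½(11 + 12)(5)| = 57.5 m
5–8 s: v = 0 at t = 6.5 s; triangle areas 9 + 9 = 18 m
8–12 s: |½(-12 + -7)(4)| = 38 m
12–15 s: v = 0 at t = 79/6 s; triangle areas 49/12 + 121/12 = 85/6 m
15–21 s: |½(11 + 12)(6)| = 69 m
Total distance = 590/3 m

590/3 m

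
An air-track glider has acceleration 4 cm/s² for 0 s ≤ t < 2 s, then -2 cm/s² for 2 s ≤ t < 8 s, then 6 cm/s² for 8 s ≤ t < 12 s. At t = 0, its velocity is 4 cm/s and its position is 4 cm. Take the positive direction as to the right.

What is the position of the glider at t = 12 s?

On each constant-a segment, Δv = aΔt and Δx = v₀Δt + ½aΔt²; chain segment to segment.
0–2 s: v starts 4 cm/s; Δx = 4·2 + ½·4·2² = 16 cm; v ends 12 cm/s.
2–8 s: v starts 12 cm/s; Δx = 12·6 + ½·-2·6² = 36 cm; v ends 0 cm/s.
8–12 s: v starts 0 cm/s; Δx = 0·4 + ½·6·4² = 48 cm; v ends 24 cm/s.
x(12) = 4 + Σ Δx = 104 cm.

104 cm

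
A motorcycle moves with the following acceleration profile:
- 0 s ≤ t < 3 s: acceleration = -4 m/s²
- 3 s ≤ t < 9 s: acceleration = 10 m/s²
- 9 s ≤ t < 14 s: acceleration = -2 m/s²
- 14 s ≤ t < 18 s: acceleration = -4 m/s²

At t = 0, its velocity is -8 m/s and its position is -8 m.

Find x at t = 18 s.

On each constant-a segment, Δv = aΔt and Δx = v₀Δt + ½aΔt²; chain segment to segment.
0–3 s: v starts -8 m/s; Δx = -8·3 + ½·-4·3² = -42 m; v ends -20 m/s.
3–9 s: v starts -20 m/s; Δx = -20·6 + ½·10·6² = 60 m; v ends 40 m/s.
9–14 s: v starts 40 m/s; Δx = 40·5 + ½·-2·5² = 175 m; v ends 30 m/s.
14–18 s: v starts 30 m/s; Δx = 30·4 + ½·-4·4² = 88 m; v ends 14 m/s.
x(18) = -8 + Σ Δx = 273 m.

273 m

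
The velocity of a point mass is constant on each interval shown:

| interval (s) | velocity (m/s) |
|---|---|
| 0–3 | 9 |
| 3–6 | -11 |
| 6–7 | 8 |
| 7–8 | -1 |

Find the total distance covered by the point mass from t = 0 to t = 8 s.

Total distance travelled is ∫|v| dt — sum the magnitudes of each area piece.
0–3 s: |9| × 3 = 27 m
3–6 s: |-11| × 3 = 33 m
6–7 s: |8| × 1 = 8 m
7–8 s: |-1| × 1 = 1 m
Total distance = 69 m

69 m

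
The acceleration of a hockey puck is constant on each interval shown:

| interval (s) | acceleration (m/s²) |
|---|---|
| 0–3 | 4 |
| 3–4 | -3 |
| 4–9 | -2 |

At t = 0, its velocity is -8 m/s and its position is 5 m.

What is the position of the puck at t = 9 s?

-18.5 m

On each constant-a segment, Δv = aΔt and Δx = v₀Δt + ½aΔt²; chain segment to segment.
0–3 s: v starts -8 m/s; Δx = -8·3 + ½·4·3² = -6 m; v ends 4 m/s.
3–4 s: v starts 4 m/s; Δx = 4·1 + ½·-3·1² = 2.5 m; v ends 1 m/s.
4–9 s: v starts 1 m/s; Δx = 1·5 + ½·-2·5² = -20 m; v ends -9 m/s.
x(9) = 5 + Σ Δx = -18.5 m.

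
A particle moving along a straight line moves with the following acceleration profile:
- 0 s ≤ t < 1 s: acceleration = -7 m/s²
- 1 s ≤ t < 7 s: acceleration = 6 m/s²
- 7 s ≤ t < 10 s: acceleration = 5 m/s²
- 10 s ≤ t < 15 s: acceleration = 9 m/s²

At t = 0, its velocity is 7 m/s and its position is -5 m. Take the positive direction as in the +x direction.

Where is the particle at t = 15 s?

604.5 m

On each constant-a segment, Δv = aΔt and Δx = v₀Δt + ½aΔt²; chain segment to segment.
0–1 s: v starts 7 m/s; Δx = 7·1 + ½·-7·1² = 3.5 m; v ends 0 m/s.
1–7 s: v starts 0 m/s; Δx = 0·6 + ½·6·6² = 108 m; v ends 36 m/s.
7–10 s: v starts 36 m/s; Δx = 36·3 + ½·5·3² = 130.5 m; v ends 51 m/s.
10–15 s: v starts 51 m/s; Δx = 51·5 + ½·9·5² = 367.5 m; v ends 96 m/s.
x(15) = -5 + Σ Δx = 604.5 m.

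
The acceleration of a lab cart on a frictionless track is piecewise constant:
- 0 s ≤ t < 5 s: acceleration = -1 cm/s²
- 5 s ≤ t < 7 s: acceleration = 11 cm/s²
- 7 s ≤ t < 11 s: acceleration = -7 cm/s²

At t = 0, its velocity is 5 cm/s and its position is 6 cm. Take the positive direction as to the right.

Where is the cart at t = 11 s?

On each constant-a segment, Δv = aΔt and Δx = v₀Δt + ½aΔt²; chain segment to segment.
0–5 s: v starts 5 cm/s; Δx = 5·5 + ½·-1·5² = 12.5 cm; v ends 0 cm/s.
5–7 s: v starts 0 cm/s; Δx = 0·2 + ½·11·2² = 22 cm; v ends 22 cm/s.
7–11 s: v starts 22 cm/s; Δx = 22·4 + ½·-7·4² = 32 cm; v ends -6 cm/s.
x(11) = 6 + Σ Δx = 72.5 cm.

72.5 cm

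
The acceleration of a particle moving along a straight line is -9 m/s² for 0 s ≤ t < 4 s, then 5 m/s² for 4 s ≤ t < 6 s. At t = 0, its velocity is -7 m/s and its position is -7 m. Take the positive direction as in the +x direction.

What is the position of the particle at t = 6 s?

On each constant-a segment, Δv = aΔt and Δx = v₀Δt + ½aΔt²; chain segment to segment.
0–4 s: v starts -7 m/s; Δx = -7·4 + ½·-9·4² = -100 m; v ends -43 m/s.
4–6 s: v starts -43 m/s; Δx = -43·2 + ½·5·2² = -76 m; v ends -33 m/s.
x(6) = -7 + Σ Δx = -183 m.

-183 m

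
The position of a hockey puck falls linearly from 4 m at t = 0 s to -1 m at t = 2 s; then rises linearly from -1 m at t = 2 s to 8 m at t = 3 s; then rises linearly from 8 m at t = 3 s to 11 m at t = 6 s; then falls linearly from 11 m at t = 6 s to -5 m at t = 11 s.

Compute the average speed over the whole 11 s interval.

Average speed = (total path length)/(elapsed time); on a piecewise-linear x-t graph the path length is Σ|Δx|.
0–2 s: |Δx| = |-1 − 4| = 5 m
2–3 s: |Δx| = |8 − -1| = 9 m
3–6 s: |Δx| = |11 − 8| = 3 m
6–11 s: |Δx| = |-5 − 11| = 16 m
Total path = 33 m; average speed = 33/11 = 3 m/s.

3 m/s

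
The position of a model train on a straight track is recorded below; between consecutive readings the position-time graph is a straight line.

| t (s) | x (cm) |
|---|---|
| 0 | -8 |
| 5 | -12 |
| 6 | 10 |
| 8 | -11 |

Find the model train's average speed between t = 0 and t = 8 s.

Average speed = (total path length)/(elapsed time); on a piecewise-linear x-t graph the path length is Σ|Δx|.
0–5 s: |Δx| = |-12 − -8| = 4 cm
5–6 s: |Δx| = |10 − -12| = 22 cm
6–8 s: |Δx| = |-11 − 10| = 21 cm
Total path = 47 cm; average speed = 47/8 = 5.875 cm/s.

5.875 cm/s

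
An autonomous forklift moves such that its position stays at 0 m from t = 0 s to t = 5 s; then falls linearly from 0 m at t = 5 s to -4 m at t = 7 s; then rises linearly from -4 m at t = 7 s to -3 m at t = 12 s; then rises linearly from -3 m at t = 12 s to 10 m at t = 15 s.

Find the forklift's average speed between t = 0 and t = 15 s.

1.2 m/s

Average speed = (total path length)/(elapsed time); on a piecewise-linear x-t graph the path length is Σ|Δx|.
0–5 s: |Δx| = |0 − 0| = 0 m
5–7 s: |Δx| = |-4 − 0| = 4 m
7–12 s: |Δx| = |-3 − -4| = 1 m
12–15 s: |Δx| = |10 − -3| = 13 m
Total path = 18 m; average speed = 18/15 = 1.2 m/s.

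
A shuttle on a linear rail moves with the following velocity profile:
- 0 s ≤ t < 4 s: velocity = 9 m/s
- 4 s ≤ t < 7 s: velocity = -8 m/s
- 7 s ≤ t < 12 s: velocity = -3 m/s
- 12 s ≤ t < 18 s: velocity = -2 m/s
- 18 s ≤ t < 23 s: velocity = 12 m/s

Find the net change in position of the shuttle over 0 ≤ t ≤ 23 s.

Net displacement equals the area under the velocity-time graph (areas below the axis count negative).
0–4 s: 9 × 4 = 36 m
4–7 s: -8 × 3 = -24 m
7–12 s: -3 × 5 = -15 m
12–18 s: -2 × 6 = -12 m
18–23 s: 12 × 5 = 60 m
Net displacement = 45 m

45 m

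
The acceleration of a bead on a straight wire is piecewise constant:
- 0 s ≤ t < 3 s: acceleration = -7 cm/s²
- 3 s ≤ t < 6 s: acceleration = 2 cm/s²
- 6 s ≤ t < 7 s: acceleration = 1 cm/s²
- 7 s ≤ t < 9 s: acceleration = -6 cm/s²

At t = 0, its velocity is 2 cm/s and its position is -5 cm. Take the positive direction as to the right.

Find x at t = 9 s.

On each constant-a segment, Δv = aΔt and Δx = v₀Δt + ½aΔt²; chain segment to segment.
0–3 s: v starts 2 cm/s; Δx = 2·3 + ½·-7·3² = -25.5 cm; v ends -19 cm/s.
3–6 s: v starts -19 cm/s; Δx = -19·3 + ½·2·3² = -48 cm; v ends -13 cm/s.
6–7 s: v starts -13 cm/s; Δx = -13·1 + ½·1·1² = -12.5 cm; v ends -12 cm/s.
7–9 s: v starts -12 cm/s; Δx = -12·2 + ½·-6·2² = -36 cm; v ends -24 cm/s.
x(9) = -5 + Σ Δx = -127 cm.

-127 cm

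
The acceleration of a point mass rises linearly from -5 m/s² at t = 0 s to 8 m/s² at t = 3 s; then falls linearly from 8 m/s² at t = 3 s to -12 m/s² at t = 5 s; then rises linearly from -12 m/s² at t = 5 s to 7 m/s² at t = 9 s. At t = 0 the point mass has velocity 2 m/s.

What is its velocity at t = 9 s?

-7.5 m/s

Δv equals the area under the a-t graph; then v = v₀ + Δv.
0–3 s: ½(-5 + 8)(3) = 4.5 m/s
3–5 s: ½(8 + -12)(2) = -4 m/s
5–9 s: ½(-12 + 7)(4) = -10 m/s
Δv = -9.5 m/s, so v(9) = 2 + (-9.5) = -7.5 m/s.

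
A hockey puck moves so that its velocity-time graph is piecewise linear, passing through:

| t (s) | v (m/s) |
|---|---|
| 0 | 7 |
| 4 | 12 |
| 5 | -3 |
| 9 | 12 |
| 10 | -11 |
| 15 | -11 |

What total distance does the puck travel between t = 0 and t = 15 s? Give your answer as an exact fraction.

Total distance travelled is ∫|v| dt — sum the magnitudes of each area piece.
0–4 s: |½(7 + 12)(4)| = 38 m
4–5 s: v = 0 at t = 4.8 s; triangle areas 4.8 + 0.3 = 5.1 m
5–9 s: v = 0 at t = 5.8 s; triangle areas 1.2 + 19.2 = 20.4 m
9–10 s: v = 0 at t = 219/23 s; triangle areas 72/23 + 121/46 = 265/46 m
10–15 s: |-11| × 5 = 55 m
Total distance = 2858/23 m

2858/23 m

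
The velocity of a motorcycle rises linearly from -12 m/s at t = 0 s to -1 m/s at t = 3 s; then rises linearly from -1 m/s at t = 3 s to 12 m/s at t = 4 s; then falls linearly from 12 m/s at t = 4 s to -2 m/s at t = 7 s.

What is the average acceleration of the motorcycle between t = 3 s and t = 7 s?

Average acceleration = Δv/Δt = (-2 − -1)/(7 − 3) = -0.25 m/s².

-0.25 m/s²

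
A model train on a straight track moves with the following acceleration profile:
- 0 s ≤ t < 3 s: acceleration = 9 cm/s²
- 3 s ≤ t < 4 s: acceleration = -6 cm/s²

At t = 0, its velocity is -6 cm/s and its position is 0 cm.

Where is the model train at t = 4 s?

40.5 cm

On each constant-a segment, Δv = aΔt and Δx = v₀Δt + ½aΔt²; chain segment to segment.
0–3 s: v starts -6 cm/s; Δx = -6·3 + ½·9·3² = 22.5 cm; v ends 21 cm/s.
3–4 s: v starts 21 cm/s; Δx = 21·1 + ½·-6·1² = 18 cm; v ends 15 cm/s.
x(4) = 0 + Σ Δx = 40.5 cm.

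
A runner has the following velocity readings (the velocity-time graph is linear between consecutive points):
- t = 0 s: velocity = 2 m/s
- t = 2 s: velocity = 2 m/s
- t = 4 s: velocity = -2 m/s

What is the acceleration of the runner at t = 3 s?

-2 m/s²

Acceleration is the slope of the v-t graph on 2–4 s: (-2 − 2)/(4 − 2) = -2 m/s².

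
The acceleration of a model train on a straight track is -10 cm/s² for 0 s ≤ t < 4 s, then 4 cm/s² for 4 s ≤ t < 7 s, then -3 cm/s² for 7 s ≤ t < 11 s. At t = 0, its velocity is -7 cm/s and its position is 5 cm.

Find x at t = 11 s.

-390 cm

On each constant-a segment, Δv = aΔt and Δx = v₀Δt + ½aΔt²; chain segment to segment.
0–4 s: v starts -7 cm/s; Δx = -7·4 + ½·-10·4² = -108 cm; v ends -47 cm/s.
4–7 s: v starts -47 cm/s; Δx = -47·3 + ½·4·3² = -123 cm; v ends -35 cm/s.
7–11 s: v starts -35 cm/s; Δx = -35·4 + ½·-3·4² = -164 cm; v ends -47 cm/s.
x(11) = 5 + Σ Δx = -390 cm.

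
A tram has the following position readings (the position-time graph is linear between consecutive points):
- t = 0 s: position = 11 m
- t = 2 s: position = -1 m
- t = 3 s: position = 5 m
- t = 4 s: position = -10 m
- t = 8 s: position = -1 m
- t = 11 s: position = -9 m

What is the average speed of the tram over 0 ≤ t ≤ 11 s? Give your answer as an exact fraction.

Average speed = (total path length)/(elapsed time); on a piecewise-linear x-t graph the path length is Σ|Δx|.
0–2 s: |Δx| = |-1 − 11| = 12 m
2–3 s: |Δx| = |5 − -1| = 6 m
3–4 s: |Δx| = |-10 − 5| = 15 m
4–8 s: |Δx| = |-1 − -10| = 9 m
8–11 s: |Δx| = |-9 − -1| = 8 m
Total path = 50 m; average speed = 50/11 = 50/11 m/s.

50/11 m/s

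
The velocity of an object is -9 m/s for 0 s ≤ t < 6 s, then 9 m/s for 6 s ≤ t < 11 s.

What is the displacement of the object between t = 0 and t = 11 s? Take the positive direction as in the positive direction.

-9 m

Displacement is the signed area under the v-t curve.
0–6 s: -9 × 6 = -54 m
6–11 s: 9 × 5 = 45 m
Net displacement = -9 m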